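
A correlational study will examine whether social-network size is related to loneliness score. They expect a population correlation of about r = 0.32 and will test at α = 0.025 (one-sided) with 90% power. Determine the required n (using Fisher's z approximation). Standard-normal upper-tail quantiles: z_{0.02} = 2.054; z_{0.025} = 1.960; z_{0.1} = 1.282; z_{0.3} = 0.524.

Fisher's z: C = ½·ln((1+r)/(1−r)) = ½·ln(1.9412) = 0.3316.
n = ((z_{α} + z_β)/C)² + 3.
(1.960 + 1.282) / 0.3316 = 3.242 / 0.3316 = 9.777.
n = 9.777² + 3 = 95.59 + 3 = 98.6.
Round up.

n = 99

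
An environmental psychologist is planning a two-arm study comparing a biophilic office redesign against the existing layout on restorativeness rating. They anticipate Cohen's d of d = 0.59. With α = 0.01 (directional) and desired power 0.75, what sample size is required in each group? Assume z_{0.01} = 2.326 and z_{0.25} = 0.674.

For two independent groups with equal n: n = 2·((z_{α} + z_β) / d)².
z_{α} + z_β = 2.326 + 0.674 = 3.000.
n = 2 × (3.000 / 0.59)² = 2 × 5.085² = 2 × 25.85 = 51.7.
Round up to the next whole participant.

n = 52 per group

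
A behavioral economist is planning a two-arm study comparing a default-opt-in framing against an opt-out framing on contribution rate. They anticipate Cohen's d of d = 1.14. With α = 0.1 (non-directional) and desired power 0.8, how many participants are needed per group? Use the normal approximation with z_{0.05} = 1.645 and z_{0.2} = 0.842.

n = 10 per group

For two independent groups with equal n: n = 2·((z_{α/2} + z_β) / d)².
z_{α/2} + z_β = 1.645 + 0.842 = 2.487.
n = 2 × (2.487 / 1.14)² = 2 × 2.182² = 2 × 4.76 = 9.5.
Round up to the next whole participant.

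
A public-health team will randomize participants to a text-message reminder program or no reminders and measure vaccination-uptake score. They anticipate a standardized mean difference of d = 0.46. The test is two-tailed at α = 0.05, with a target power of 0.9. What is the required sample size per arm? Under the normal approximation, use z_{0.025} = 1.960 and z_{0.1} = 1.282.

For two independent groups with equal n: n = 2·((z_{α/2} + z_β) / d)².
z_{α/2} + z_β = 1.960 + 1.282 = 3.242.
n = 2 × (3.242 / 0.46)² = 2 × 7.048² = 2 × 49.67 = 99.3.
Round up to the next whole participant.

n = 100 per group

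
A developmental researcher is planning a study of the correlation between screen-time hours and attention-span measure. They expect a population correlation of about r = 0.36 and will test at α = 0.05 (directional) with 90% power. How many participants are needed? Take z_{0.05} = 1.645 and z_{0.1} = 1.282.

Fisher's z: C = ½·ln((1+r)/(1−r)) = ½·ln(2.1250) = 0.3769.
n = ((z_{α} + z_β)/C)² + 3.
(1.645 + 1.282) / 0.3769 = 2.927 / 0.3769 = 7.766.
n = 7.766² + 3 = 60.31 + 3 = 63.3.
Round up.

n = 64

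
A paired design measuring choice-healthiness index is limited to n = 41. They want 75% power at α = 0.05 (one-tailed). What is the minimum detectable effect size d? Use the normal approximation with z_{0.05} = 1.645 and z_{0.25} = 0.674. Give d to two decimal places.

For a single sample (or paired design) of n = 41: d_min = (z_{α} + z_β)/√n.
z-sum = 1.645 + 0.674 = 2.319.
d_min = 2.319 / √41 = 2.319 / 6.403 = 0.362.

d_min ≈ 0.36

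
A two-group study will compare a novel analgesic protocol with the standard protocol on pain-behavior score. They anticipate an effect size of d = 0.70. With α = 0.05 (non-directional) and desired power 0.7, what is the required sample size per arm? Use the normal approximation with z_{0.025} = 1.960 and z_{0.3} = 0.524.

For two independent groups with equal n: n = 2·((z_{α/2} + z_β) / d)².
z_{α/2} + z_β = 1.960 + 0.524 = 2.484.
n = 2 × (2.484 / 0.70)² = 2 × 3.549² = 2 × 12.59 = 25.2.
Round up to the next whole participant.

n = 26 per group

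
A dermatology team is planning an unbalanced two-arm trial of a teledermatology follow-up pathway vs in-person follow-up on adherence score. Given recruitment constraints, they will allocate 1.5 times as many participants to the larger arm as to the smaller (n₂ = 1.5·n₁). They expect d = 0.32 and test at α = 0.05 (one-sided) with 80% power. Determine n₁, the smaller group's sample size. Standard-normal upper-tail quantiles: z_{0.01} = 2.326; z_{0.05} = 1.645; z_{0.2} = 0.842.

n₁ = 101

With allocation ratio k = n₂/n₁ = 1.5, Var(x̄₁−x̄₂) = σ²(1/n₁ + 1/(k·n₁)) = σ²·(k+1)/(k·n₁).
So n₁ = (1 + 1/k)·((z_{α} + z_β)/d)² = 1.667 × (2.487/0.32)².
n₁ = 1.667 × 60.40 = 100.7.
Round up: n₁ = 101, giving n₂ = ⌈1.5 × 101⌉ = ⌈151.5⌉ = 152.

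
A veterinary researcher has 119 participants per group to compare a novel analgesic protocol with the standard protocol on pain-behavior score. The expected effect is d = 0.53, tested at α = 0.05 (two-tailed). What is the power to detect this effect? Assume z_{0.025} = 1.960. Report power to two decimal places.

power ≈ 0.98

For two equal groups, power = Φ(d·√(n/2) − z_{α/2}).
d·√(n/2) = 0.53 × √(119/2) = 0.53 × 7.714 = 4.088.
z_β = 4.088 − 1.960 = 2.128.
Power = Φ(2.128) = 0.983.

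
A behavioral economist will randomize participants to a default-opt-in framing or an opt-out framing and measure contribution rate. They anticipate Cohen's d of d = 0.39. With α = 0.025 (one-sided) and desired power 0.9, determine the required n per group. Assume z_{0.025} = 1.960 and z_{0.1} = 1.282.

n = 139 per group

For two independent groups with equal n: n = 2·((z_{α} + z_β) / d)².
z_{α} + z_β = 1.960 + 1.282 = 3.242.
n = 2 × (3.242 / 0.39)² = 2 × 8.313² = 2 × 69.10 = 138.2.
Round up to the next whole participant.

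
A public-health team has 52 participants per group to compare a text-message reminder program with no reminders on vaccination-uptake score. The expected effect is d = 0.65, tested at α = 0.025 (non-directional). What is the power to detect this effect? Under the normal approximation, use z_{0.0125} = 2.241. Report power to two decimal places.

power ≈ 0.86

For two equal groups, power = Φ(d·√(n/2) − z_{α/2}).
d·√(n/2) = 0.65 × √(52/2) = 0.65 × 5.099 = 3.314.
z_β = 3.314 − 2.241 = 1.073.
Power = Φ(1.073) = 0.858.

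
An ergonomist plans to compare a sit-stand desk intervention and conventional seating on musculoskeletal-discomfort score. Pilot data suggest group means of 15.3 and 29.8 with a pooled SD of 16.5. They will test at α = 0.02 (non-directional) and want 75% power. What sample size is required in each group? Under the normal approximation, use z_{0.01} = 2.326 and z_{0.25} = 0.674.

n = 24 per group

Cohen's d = |M₁ − M₂| / SD_pooled = |15.3 − 29.8| / 16.5 = 14.5 / 16.5 = 0.879.
For two independent groups with equal n: n = 2·((z_{α/2} + z_β) / d)².
z_{α/2} + z_β = 2.326 + 0.674 = 3.000.
n = 2 × (3.000 / 0.879)² = 2 × 3.413² = 2 × 11.65 = 23.3.
Round up to the next whole participant.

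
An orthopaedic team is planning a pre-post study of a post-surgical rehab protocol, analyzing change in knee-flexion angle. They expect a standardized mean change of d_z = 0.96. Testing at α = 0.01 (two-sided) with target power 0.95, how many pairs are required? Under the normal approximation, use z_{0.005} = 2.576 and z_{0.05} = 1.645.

n = 20 pairs

For a paired (one-sample on differences) test: n = ((z_{α/2} + z_β) / d)².
z_{α/2} + z_β = 2.576 + 1.645 = 4.221.
n = (4.221 / 0.96)² = 4.397² = 19.33.
Round up.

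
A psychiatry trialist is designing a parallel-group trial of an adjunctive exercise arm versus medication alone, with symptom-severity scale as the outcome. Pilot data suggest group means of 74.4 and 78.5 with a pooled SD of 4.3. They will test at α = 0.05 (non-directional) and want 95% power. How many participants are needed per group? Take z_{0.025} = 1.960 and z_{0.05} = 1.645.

n = 29 per group

Cohen's d = |M₁ − M₂| / SD_pooled = |74.4 − 78.5| / 4.3 = 4.1 / 4.3 = 0.953.
For two independent groups with equal n: n = 2·((z_{α/2} + z_β) / d)².
z_{α/2} + z_β = 1.960 + 1.645 = 3.605.
n = 2 × (3.605 / 0.953)² = 2 × 3.783² = 2 × 14.31 = 28.6.
Round up to the next whole participant.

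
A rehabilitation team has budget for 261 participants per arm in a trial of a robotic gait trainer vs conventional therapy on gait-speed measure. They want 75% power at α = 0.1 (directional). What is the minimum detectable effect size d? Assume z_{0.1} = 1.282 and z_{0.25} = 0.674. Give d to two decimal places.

For two independent groups of n = 261 each: d_min = (z_{α} + z_β)·√(2/n).
z-sum = 1.282 + 0.674 = 1.956.
d_min = 1.956 × √(2/261) = 1.956 × 0.0875 = 0.171.

d_min ≈ 0.17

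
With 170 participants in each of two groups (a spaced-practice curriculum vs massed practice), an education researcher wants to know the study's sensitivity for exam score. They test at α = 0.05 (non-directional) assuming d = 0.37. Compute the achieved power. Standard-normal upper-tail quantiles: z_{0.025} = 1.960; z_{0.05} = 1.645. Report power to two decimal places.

For two equal groups, power = Φ(d·√(n/2) − z_{α/2}).
d·√(n/2) = 0.37 × √(170/2) = 0.37 × 9.220 = 3.411.
z_β = 3.411 − 1.960 = 1.451.
Power = Φ(1.451) = 0.927.

power ≈ 0.93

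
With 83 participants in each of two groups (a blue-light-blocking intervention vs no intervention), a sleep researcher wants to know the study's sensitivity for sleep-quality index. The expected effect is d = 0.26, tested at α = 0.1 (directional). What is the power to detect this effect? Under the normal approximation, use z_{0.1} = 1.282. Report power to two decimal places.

For two equal groups, power = Φ(d·√(n/2) − z_{α}).
d·√(n/2) = 0.26 × √(83/2) = 0.26 × 6.442 = 1.675.
z_β = 1.675 − 1.282 = 0.393.
Power = Φ(0.393) = 0.653.

power ≈ 0.65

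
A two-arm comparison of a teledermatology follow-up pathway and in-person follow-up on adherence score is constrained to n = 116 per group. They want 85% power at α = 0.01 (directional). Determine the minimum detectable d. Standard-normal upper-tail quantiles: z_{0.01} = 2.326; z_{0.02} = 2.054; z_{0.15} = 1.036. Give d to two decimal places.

For two independent groups of n = 116 each: d_min = (z_{α} + z_β)·√(2/n).
z-sum = 2.326 + 1.036 = 3.362.
d_min = 3.362 × √(2/116) = 3.362 × 0.1313 = 0.441.

d_min ≈ 0.44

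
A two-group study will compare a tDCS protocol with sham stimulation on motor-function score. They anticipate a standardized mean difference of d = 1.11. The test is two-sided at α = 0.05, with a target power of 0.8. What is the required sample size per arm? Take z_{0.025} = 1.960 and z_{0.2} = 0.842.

For two independent groups with equal n: n = 2·((z_{α/2} + z_β) / d)².
z_{α/2} + z_β = 1.960 + 0.842 = 2.802.
n = 2 × (2.802 / 1.11)² = 2 × 2.524² = 2 × 6.37 = 12.7.
Round up to the next whole participant.

n = 13 per group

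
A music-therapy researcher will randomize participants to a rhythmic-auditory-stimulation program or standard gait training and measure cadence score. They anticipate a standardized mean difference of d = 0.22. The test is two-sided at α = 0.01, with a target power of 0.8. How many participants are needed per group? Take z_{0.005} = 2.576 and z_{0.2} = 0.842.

For two independent groups with equal n: n = 2·((z_{α/2} + z_β) / d)².
z_{α/2} + z_β = 2.576 + 0.842 = 3.418.
n = 2 × (3.418 / 0.22)² = 2 × 15.536² = 2 × 241.38 = 482.8.
Round up to the next whole participant.

n = 483 per group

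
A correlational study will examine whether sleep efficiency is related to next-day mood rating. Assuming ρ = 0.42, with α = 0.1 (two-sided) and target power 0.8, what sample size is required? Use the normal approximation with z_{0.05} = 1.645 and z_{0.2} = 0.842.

n = 34

Fisher's z: C = ½·ln((1+r)/(1−r)) = ½·ln(2.4483) = 0.4477.
n = ((z_{α/2} + z_β)/C)² + 3.
(1.645 + 0.842) / 0.4477 = 2.487 / 0.4477 = 5.555.
n = 5.555² + 3 = 30.86 + 3 = 33.9.
Round up.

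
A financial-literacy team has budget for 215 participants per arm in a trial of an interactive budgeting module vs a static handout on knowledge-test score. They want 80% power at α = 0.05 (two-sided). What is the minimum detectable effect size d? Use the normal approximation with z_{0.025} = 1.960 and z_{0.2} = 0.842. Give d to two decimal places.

d_min ≈ 0.27

For two independent groups of n = 215 each: d_min = (z_{α/2} + z_β)·√(2/n).
z-sum = 1.960 + 0.842 = 2.802.
d_min = 2.802 × √(2/215) = 2.802 × 0.0964 = 0.270.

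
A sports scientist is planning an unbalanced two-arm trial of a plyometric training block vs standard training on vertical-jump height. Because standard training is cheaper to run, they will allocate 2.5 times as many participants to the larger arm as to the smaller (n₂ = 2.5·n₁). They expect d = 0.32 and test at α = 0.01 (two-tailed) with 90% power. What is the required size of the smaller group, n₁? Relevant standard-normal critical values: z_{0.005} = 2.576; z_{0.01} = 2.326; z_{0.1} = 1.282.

With allocation ratio k = n₂/n₁ = 2.5, Var(x̄₁−x̄₂) = σ²(1/n₁ + 1/(k·n₁)) = σ²·(k+1)/(k·n₁).
So n₁ = (1 + 1/k)·((z_{α/2} + z_β)/d)² = 1.400 × (3.858/0.32)².
n₁ = 1.400 × 145.35 = 203.5.
Round up: n₁ = 204, giving n₂ = 2.5 × 204 = 510.

n₁ = 204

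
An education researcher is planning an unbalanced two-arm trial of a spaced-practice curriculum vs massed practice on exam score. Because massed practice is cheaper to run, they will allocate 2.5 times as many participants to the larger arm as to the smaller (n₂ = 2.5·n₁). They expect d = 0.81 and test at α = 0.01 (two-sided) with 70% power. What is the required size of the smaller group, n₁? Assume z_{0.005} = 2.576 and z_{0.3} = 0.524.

With allocation ratio k = n₂/n₁ = 2.5, Var(x̄₁−x̄₂) = σ²(1/n₁ + 1/(k·n₁)) = σ²·(k+1)/(k·n₁).
So n₁ = (1 + 1/k)·((z_{α/2} + z_β)/d)² = 1.400 × (3.100/0.81)².
n₁ = 1.400 × 14.65 = 20.5.
Round up: n₁ = 21, giving n₂ = ⌈2.5 × 21⌉ = ⌈52.5⌉ = 53.

n₁ = 21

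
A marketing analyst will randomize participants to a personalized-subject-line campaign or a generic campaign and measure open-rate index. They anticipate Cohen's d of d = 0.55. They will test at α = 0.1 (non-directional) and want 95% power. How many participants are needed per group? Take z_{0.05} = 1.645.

For two independent groups with equal n: n = 2·((z_{α/2} + z_β) / d)².
z_{α/2} + z_β = 1.645 + 1.645 = 3.290.
n = 2 × (3.290 / 0.55)² = 2 × 5.982² = 2 × 35.78 = 71.6.
Round up to the next whole participant.

n = 72 per group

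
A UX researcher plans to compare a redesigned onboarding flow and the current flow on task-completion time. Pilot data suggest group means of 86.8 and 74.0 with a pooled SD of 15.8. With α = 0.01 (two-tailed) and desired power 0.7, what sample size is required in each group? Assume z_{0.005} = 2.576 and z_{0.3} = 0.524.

Cohen's d = |M₁ − M₂| / SD_pooled = |86.8 − 74.0| / 15.8 = 12.8 / 15.8 = 0.810.
For two independent groups with equal n: n = 2·((z_{α/2} + z_β) / d)².
z_{α/2} + z_β = 2.576 + 0.524 = 3.100.
n = 2 × (3.100 / 0.810)² = 2 × 3.827² = 2 × 14.65 = 29.3.
Round up to the next whole participant.

n = 30 per group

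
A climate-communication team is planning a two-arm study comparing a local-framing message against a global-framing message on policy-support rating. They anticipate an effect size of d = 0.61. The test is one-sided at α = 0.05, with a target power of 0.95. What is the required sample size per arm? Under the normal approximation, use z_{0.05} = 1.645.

For two independent groups with equal n: n = 2·((z_{α} + z_β) / d)².
z_{α} + z_β = 1.645 + 1.645 = 3.290.
n = 2 × (3.290 / 0.61)² = 2 × 5.393² = 2 × 29.09 = 58.2.
Round up to the next whole participant.

n = 59 per group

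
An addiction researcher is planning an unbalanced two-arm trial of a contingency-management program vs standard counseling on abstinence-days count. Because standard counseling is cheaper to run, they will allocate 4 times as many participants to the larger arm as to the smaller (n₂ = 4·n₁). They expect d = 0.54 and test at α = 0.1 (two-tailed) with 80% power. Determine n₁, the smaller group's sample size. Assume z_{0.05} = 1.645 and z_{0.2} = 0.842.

With allocation ratio k = n₂/n₁ = 4, Var(x̄₁−x̄₂) = σ²(1/n₁ + 1/(k·n₁)) = σ²·(k+1)/(k·n₁).
So n₁ = (1 + 1/k)·((z_{α/2} + z_β)/d)² = 1.250 × (2.487/0.54)².
n₁ = 1.250 × 21.21 = 26.5.
Round up: n₁ = 27, giving n₂ = 4 × 27 = 108.

n₁ = 27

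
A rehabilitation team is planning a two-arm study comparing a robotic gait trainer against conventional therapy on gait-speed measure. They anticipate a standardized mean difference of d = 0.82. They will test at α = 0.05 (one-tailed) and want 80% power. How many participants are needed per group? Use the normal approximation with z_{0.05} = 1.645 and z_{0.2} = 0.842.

For two independent groups with equal n: n = 2·((z_{α} + z_β) / d)².
z_{α} + z_β = 1.645 + 0.842 = 2.487.
n = 2 × (2.487 / 0.82)² = 2 × 3.033² = 2 × 9.20 = 18.4.
Round up to the next whole participant.

n = 19 per group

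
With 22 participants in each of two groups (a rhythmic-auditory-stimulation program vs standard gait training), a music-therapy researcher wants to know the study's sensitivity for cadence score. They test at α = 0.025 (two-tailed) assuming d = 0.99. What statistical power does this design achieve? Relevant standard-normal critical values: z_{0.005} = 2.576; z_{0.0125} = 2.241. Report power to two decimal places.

For two equal groups, power = Φ(d·√(n/2) − z_{α/2}).
d·√(n/2) = 0.99 × √(22/2) = 0.99 × 3.317 = 3.283.
z_β = 3.283 − 2.241 = 1.042.
Power = Φ(1.042) = 0.851.

power ≈ 0.85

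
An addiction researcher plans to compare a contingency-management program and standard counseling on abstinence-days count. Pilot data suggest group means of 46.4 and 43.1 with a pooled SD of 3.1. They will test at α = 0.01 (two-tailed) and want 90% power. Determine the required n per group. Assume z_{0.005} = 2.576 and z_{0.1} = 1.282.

Cohen's d = |M₁ − M₂| / SD_pooled = |46.4 − 43.1| / 3.1 = 3.3 / 3.1 = 1.065.
For two independent groups with equal n: n = 2·((z_{α/2} + z_β) / d)².
z_{α/2} + z_β = 2.576 + 1.282 = 3.858.
n = 2 × (3.858 / 1.065)² = 2 × 3.623² = 2 × 13.12 = 26.2.
Round up to the next whole participant.

n = 27 per group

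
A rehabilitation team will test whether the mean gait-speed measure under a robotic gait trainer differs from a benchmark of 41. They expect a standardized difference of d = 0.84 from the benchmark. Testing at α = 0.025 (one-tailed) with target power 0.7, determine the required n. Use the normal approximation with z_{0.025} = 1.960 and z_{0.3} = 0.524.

n = 9

For a one-sample test: n = ((z_{α} + z_β) / d)².
z_{α} + z_β = 1.960 + 0.524 = 2.484.
n = (2.484 / 0.84)² = 2.957² = 8.74.
Round up.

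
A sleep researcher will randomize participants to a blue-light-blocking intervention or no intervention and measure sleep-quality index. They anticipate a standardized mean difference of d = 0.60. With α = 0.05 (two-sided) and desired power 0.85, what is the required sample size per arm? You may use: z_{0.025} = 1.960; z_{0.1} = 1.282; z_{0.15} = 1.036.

n = 50 per group

For two independent groups with equal n: n = 2·((z_{α/2} + z_β) / d)².
z_{α/2} + z_β = 1.960 + 1.036 = 2.996.
n = 2 × (2.996 / 0.60)² = 2 × 4.993² = 2 × 24.93 = 49.9.
Round up to the next whole participant.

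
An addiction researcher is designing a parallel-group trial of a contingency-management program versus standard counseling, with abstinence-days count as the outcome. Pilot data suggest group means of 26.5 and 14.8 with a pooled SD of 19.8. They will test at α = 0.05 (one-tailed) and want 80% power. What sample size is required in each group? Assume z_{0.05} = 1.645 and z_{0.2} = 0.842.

Cohen's d = |M₁ − M₂| / SD_pooled = |26.5 − 14.8| / 19.8 = 11.7 / 19.8 = 0.591.
For two independent groups with equal n: n = 2·((z_{α} + z_β) / d)².
z_{α} + z_β = 1.645 + 0.842 = 2.487.
n = 2 × (2.487 / 0.591)² = 2 × 4.208² = 2 × 17.71 = 35.4.
Round up to the next whole participant.

n = 36 per group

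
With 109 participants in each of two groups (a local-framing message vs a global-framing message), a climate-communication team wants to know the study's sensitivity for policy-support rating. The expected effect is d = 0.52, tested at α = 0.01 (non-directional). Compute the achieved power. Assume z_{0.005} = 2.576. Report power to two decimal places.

For two equal groups, power = Φ(d·√(n/2) − z_{α/2}).
d·√(n/2) = 0.52 × √(109/2) = 0.52 × 7.382 = 3.839.
z_β = 3.839 − 2.576 = 1.263.
Power = Φ(1.263) = 0.897.

power ≈ 0.90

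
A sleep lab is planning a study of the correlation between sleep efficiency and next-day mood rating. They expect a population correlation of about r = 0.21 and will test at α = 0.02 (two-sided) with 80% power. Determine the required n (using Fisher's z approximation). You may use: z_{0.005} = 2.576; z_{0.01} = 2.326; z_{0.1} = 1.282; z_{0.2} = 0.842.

n = 224

Fisher's z: C = ½·ln((1+r)/(1−r)) = ½·ln(1.5316) = 0.2132.
n = ((z_{α/2} + z_β)/C)² + 3.
(2.326 + 0.842) / 0.2132 = 3.168 / 0.2132 = 14.859.
n = 14.859² + 3 = 220.80 + 3 = 223.8.
Round up.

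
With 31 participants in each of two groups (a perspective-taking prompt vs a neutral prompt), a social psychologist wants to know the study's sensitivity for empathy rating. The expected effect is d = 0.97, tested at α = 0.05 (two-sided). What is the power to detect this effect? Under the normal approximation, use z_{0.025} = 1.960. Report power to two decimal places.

For two equal groups, power = Φ(d·√(n/2) − z_{α/2}).
d·√(n/2) = 0.97 × √(31/2) = 0.97 × 3.937 = 3.819.
z_β = 3.819 − 1.960 = 1.859.
Power = Φ(1.859) = 0.968.

power ≈ 0.97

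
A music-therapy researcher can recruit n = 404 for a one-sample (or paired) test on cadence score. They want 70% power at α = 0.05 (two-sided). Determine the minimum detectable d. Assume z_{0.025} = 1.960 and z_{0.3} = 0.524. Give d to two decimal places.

For a single sample (or paired design) of n = 404: d_min = (z_{α/2} + z_β)/√n.
z-sum = 1.960 + 0.524 = 2.484.
d_min = 2.484 / √404 = 2.484 / 20.100 = 0.124.

d_min ≈ 0.12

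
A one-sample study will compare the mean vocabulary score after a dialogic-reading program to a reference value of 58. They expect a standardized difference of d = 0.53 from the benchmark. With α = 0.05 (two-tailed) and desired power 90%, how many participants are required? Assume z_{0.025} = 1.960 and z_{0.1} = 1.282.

n = 38

For a one-sample test: n = ((z_{α/2} + z_β) / d)².
z_{α/2} + z_β = 1.960 + 1.282 = 3.242.
n = (3.242 / 0.53)² = 6.117² = 37.42.
Round up.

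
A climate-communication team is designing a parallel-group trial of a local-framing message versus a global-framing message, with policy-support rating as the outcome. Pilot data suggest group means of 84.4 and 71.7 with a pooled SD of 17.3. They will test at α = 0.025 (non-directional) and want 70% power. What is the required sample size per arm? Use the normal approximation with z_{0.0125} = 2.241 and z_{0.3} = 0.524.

n = 29 per group

Cohen's d = |M₁ − M₂| / SD_pooled = |84.4 − 71.7| / 17.3 = 12.7 / 17.3 = 0.734.
For two independent groups with equal n: n = 2·((z_{α/2} + z_β) / d)².
z_{α/2} + z_β = 2.241 + 0.524 = 2.765.
n = 2 × (2.765 / 0.734)² = 2 × 3.767² = 2 × 14.19 = 28.4.
Round up to the next whole participant.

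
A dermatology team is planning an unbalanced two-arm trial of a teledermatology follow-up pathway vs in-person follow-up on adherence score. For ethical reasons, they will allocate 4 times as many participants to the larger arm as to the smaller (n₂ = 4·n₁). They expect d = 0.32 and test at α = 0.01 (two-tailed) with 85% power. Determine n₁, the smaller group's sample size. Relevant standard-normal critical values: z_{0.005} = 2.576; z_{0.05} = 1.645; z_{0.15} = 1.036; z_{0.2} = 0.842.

n₁ = 160

With allocation ratio k = n₂/n₁ = 4, Var(x̄₁−x̄₂) = σ²(1/n₁ + 1/(k·n₁)) = σ²·(k+1)/(k·n₁).
So n₁ = (1 + 1/k)·((z_{α/2} + z_β)/d)² = 1.250 × (3.612/0.32)².
n₁ = 1.250 × 127.41 = 159.3.
Round up: n₁ = 160, giving n₂ = 4 × 160 = 640.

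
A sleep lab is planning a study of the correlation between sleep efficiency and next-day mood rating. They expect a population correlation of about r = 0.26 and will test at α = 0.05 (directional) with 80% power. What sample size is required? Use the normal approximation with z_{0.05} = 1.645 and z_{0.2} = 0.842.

Fisher's z: C = ½·ln((1+r)/(1−r)) = ½·ln(1.7027) = 0.2661.
n = ((z_{α} + z_β)/C)² + 3.
(1.645 + 0.842) / 0.2661 = 2.487 / 0.2661 = 9.346.
n = 9.346² + 3 = 87.35 + 3 = 90.3.
Round up.

n = 91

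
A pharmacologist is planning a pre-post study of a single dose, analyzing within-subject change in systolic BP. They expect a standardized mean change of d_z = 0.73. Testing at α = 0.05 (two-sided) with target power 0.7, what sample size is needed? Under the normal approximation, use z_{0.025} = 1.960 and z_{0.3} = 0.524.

For a paired (one-sample on differences) test: n = ((z_{α/2} + z_β) / d)².
z_{α/2} + z_β = 1.960 + 0.524 = 2.484.
n = (2.484 / 0.73)² = 3.403² = 11.58.
Round up.

n = 12 pairs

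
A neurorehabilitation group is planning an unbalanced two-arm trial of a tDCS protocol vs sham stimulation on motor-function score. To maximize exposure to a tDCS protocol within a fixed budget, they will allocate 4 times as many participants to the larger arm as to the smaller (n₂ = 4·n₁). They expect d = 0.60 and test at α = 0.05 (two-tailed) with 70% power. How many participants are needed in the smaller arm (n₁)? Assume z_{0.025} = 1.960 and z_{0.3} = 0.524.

n₁ = 22

With allocation ratio k = n₂/n₁ = 4, Var(x̄₁−x̄₂) = σ²(1/n₁ + 1/(k·n₁)) = σ²·(k+1)/(k·n₁).
So n₁ = (1 + 1/k)·((z_{α/2} + z_β)/d)² = 1.250 × (2.484/0.60)².
n₁ = 1.250 × 17.14 = 21.4.
Round up: n₁ = 22, giving n₂ = 4 × 22 = 88.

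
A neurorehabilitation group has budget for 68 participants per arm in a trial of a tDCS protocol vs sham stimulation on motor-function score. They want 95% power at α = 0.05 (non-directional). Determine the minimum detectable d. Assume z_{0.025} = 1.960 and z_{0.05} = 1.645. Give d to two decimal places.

d_min ≈ 0.62

For two independent groups of n = 68 each: d_min = (z_{α/2} + z_β)·√(2/n).
z-sum = 1.960 + 1.645 = 3.605.
d_min = 3.605 × √(2/68) = 3.605 × 0.1715 = 0.618.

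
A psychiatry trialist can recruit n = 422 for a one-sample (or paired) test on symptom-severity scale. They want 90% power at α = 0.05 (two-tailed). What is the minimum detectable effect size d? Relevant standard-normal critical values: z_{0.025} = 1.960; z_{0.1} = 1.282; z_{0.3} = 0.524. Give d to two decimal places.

For a single sample (or paired design) of n = 422: d_min = (z_{α/2} + z_β)/√n.
z-sum = 1.960 + 1.282 = 3.242.
d_min = 3.242 / √422 = 3.242 / 20.543 = 0.158.

d_min ≈ 0.16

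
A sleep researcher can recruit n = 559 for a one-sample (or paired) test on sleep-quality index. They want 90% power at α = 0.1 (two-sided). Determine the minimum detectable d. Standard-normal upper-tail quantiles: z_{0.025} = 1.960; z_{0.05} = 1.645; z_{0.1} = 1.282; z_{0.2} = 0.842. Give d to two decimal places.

For a single sample (or paired design) of n = 559: d_min = (z_{α/2} + z_β)/√n.
z-sum = 1.645 + 1.282 = 2.927.
d_min = 2.927 / √559 = 2.927 / 23.643 = 0.124.

d_min ≈ 0.12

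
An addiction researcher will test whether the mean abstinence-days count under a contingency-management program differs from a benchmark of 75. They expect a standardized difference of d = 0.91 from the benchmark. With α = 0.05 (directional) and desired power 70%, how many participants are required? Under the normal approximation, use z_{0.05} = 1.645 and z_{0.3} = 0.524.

For a one-sample test: n = ((z_{α} + z_β) / d)².
z_{α} + z_β = 1.645 + 0.524 = 2.169.
n = (2.169 / 0.91)² = 2.384² = 5.68.
Round up.

n = 6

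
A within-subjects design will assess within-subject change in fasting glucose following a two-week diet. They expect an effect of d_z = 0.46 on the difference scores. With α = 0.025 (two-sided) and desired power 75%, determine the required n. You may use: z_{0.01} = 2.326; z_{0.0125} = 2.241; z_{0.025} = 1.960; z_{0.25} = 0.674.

For a paired (one-sample on differences) test: n = ((z_{α/2} + z_β) / d)².
z_{α/2} + z_β = 2.241 + 0.674 = 2.915.
n = (2.915 / 0.46)² = 6.337² = 40.16.
Round up.

n = 41 pairs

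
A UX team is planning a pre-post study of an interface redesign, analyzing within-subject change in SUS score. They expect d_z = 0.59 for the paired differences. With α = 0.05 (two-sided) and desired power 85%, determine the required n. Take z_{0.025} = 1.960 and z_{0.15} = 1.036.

n = 26 pairs

For a paired (one-sample on differences) test: n = ((z_{α/2} + z_β) / d)².
z_{α/2} + z_β = 1.960 + 1.036 = 2.996.
n = (2.996 / 0.59)² = 5.078² = 25.79.
Round up.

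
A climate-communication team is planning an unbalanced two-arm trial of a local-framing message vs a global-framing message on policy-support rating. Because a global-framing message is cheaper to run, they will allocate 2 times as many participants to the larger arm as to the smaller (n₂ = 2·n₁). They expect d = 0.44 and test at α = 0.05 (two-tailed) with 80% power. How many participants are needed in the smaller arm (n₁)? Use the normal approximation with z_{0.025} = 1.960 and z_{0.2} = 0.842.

n₁ = 61

With allocation ratio k = n₂/n₁ = 2, Var(x̄₁−x̄₂) = σ²(1/n₁ + 1/(k·n₁)) = σ²·(k+1)/(k·n₁).
So n₁ = (1 + 1/k)·((z_{α/2} + z_β)/d)² = 1.500 × (2.802/0.44)².
n₁ = 1.500 × 40.55 = 60.8.
Round up: n₁ = 61, giving n₂ = 2 × 61 = 122.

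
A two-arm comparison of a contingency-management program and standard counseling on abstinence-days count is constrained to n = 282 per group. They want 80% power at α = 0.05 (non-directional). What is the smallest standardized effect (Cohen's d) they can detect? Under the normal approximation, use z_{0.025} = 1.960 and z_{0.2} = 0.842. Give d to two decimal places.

d_min ≈ 0.24

For two independent groups of n = 282 each: d_min = (z_{α/2} + z_β)·√(2/n).
z-sum = 1.960 + 0.842 = 2.802.
d_min = 2.802 × √(2/282) = 2.802 × 0.0842 = 0.236.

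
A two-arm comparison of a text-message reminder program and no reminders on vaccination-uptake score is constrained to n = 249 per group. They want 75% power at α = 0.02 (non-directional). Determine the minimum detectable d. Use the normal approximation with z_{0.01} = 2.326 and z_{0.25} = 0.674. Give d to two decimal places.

For two independent groups of n = 249 each: d_min = (z_{α/2} + z_β)·√(2/n).
z-sum = 2.326 + 0.674 = 3.000.
d_min = 3.000 × √(2/249) = 3.000 × 0.0896 = 0.269.

d_min ≈ 0.27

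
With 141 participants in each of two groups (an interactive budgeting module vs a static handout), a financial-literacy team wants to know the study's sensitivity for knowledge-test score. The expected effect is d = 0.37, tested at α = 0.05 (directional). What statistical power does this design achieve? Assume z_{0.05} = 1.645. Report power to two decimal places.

power ≈ 0.93

For two equal groups, power = Φ(d·√(n/2) − z_{α}).
d·√(n/2) = 0.37 × √(141/2) = 0.37 × 8.396 = 3.107.
z_β = 3.107 − 1.645 = 1.462.
Power = Φ(1.462) = 0.928.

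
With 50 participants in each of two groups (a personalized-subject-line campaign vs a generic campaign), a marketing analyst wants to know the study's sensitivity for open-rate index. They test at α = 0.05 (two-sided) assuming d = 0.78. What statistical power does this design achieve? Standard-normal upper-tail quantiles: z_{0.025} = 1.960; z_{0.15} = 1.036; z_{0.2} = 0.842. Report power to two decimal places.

For two equal groups, power = Φ(d·√(n/2) − z_{α/2}).
d·√(n/2) = 0.78 × √(50/2) = 0.78 × 5.000 = 3.900.
z_β = 3.900 − 1.960 = 1.940.
Power = Φ(1.940) = 0.974.

power ≈ 0.97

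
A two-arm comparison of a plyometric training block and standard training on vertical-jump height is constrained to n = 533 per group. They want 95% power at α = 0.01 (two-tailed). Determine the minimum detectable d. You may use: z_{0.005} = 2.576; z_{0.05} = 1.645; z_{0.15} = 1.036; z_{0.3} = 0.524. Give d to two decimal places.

d_min ≈ 0.26

For two independent groups of n = 533 each: d_min = (z_{α/2} + z_β)·√(2/n).
z-sum = 2.576 + 1.645 = 4.221.
d_min = 4.221 × √(2/533) = 4.221 × 0.0613 = 0.259.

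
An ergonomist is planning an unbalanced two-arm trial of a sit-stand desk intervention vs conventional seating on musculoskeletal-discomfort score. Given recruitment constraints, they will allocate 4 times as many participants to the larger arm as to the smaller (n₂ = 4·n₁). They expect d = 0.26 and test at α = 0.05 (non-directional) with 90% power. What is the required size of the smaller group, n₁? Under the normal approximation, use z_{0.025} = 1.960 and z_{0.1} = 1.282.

With allocation ratio k = n₂/n₁ = 4, Var(x̄₁−x̄₂) = σ²(1/n₁ + 1/(k·n₁)) = σ²·(k+1)/(k·n₁).
So n₁ = (1 + 1/k)·((z_{α/2} + z_β)/d)² = 1.250 × (3.242/0.26)².
n₁ = 1.250 × 155.48 = 194.4.
Round up: n₁ = 195, giving n₂ = 4 × 195 = 780.

n₁ = 195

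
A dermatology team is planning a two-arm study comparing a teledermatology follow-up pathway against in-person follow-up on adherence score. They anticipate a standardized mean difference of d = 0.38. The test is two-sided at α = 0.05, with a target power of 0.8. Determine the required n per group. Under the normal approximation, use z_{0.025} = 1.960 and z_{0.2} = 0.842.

n = 109 per group

For two independent groups with equal n: n = 2·((z_{α/2} + z_β) / d)².
z_{α/2} + z_β = 1.960 + 0.842 = 2.802.
n = 2 × (2.802 / 0.38)² = 2 × 7.374² = 2 × 54.37 = 108.7.
Round up to the next whole participant.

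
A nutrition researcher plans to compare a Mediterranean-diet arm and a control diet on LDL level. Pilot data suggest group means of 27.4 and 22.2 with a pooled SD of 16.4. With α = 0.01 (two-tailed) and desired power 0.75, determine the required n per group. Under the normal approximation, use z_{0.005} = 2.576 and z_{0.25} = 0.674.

Cohen's d = |M₁ − M₂| / SD_pooled = |27.4 − 22.2| / 16.4 = 5.2 / 16.4 = 0.317.
For two independent groups with equal n: n = 2·((z_{α/2} + z_β) / d)².
z_{α/2} + z_β = 2.576 + 0.674 = 3.250.
n = 2 × (3.250 / 0.317)² = 2 × 10.252² = 2 × 105.11 = 210.2.
Round up to the next whole participant.

n = 211 per group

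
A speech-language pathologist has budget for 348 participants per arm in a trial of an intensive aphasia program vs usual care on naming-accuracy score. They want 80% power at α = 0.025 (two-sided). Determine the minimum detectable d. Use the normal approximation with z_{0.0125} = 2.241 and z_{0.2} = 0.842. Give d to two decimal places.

For two independent groups of n = 348 each: d_min = (z_{α/2} + z_β)·√(2/n).
z-sum = 2.241 + 0.842 = 3.083.
d_min = 3.083 × √(2/348) = 3.083 × 0.0758 = 0.234.

d_min ≈ 0.23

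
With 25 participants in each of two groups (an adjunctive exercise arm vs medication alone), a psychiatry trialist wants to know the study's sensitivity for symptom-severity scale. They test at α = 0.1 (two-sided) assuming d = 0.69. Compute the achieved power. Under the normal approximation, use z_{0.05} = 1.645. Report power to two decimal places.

power ≈ 0.79

For two equal groups, power = Φ(d·√(n/2) − z_{α/2}).
d·√(n/2) = 0.69 × √(25/2) = 0.69 × 3.536 = 2.440.
z_β = 2.440 − 1.645 = 0.795.
Power = Φ(0.795) = 0.787.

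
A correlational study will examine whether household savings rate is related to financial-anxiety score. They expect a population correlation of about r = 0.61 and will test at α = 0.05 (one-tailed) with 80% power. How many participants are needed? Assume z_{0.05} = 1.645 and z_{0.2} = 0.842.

n = 16

Fisher's z: C = ½·ln((1+r)/(1−r)) = ½·ln(4.1282) = 0.7089.
n = ((z_{α} + z_β)/C)² + 3.
(1.645 + 0.842) / 0.7089 = 2.487 / 0.7089 = 3.508.
n = 3.508² + 3 = 12.31 + 3 = 15.3.
Round up.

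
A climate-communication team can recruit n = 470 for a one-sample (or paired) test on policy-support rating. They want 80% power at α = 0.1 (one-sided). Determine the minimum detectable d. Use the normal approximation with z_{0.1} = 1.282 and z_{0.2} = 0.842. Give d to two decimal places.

For a single sample (or paired design) of n = 470: d_min = (z_{α} + z_β)/√n.
z-sum = 1.282 + 0.842 = 2.124.
d_min = 2.124 / √470 = 2.124 / 21.679 = 0.098.

d_min ≈ 0.10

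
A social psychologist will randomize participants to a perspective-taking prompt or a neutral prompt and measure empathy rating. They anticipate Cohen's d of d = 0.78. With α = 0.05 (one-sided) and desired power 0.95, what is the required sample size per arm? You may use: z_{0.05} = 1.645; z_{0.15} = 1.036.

For two independent groups with equal n: n = 2·((z_{α} + z_β) / d)².
z_{α} + z_β = 1.645 + 1.645 = 3.290.
n = 2 × (3.290 / 0.78)² = 2 × 4.218² = 2 × 17.79 = 35.6.
Round up to the next whole participant.

n = 36 per group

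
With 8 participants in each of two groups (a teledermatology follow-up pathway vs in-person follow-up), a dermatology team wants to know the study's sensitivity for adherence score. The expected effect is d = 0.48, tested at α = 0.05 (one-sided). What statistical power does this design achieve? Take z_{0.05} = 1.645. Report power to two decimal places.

power ≈ 0.25

For two equal groups, power = Φ(d·√(n/2) − z_{α}).
d·√(n/2) = 0.48 × √(8/2) = 0.48 × 2.000 = 0.960.
z_β = 0.960 − 1.645 = -0.685.
Power = Φ(-0.685) = 0.247.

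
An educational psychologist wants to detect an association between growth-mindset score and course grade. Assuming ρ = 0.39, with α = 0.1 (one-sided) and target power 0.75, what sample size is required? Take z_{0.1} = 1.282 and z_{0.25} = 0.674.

Fisher's z: C = ½·ln((1+r)/(1−r)) = ½·ln(2.2787) = 0.4118.
n = ((z_{α} + z_β)/C)² + 3.
(1.282 + 0.674) / 0.4118 = 1.956 / 0.4118 = 4.750.
n = 4.750² + 3 = 22.56 + 3 = 25.6.
Round up.

n = 26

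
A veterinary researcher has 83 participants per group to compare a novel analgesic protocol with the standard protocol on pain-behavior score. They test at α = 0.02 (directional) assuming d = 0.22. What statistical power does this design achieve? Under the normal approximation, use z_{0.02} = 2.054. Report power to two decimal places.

power ≈ 0.26

For two equal groups, power = Φ(d·√(n/2) − z_{α}).
d·√(n/2) = 0.22 × √(83/2) = 0.22 × 6.442 = 1.417.
z_β = 1.417 − 2.054 = -0.637.
Power = Φ(-0.637) = 0.262.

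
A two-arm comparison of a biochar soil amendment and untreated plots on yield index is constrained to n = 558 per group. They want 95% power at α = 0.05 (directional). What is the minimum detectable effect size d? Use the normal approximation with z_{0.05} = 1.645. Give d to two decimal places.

d_min ≈ 0.20

For two independent groups of n = 558 each: d_min = (z_{α} + z_β)·√(2/n).
z-sum = 1.645 + 1.645 = 3.290.
d_min = 3.290 × √(2/558) = 3.290 × 0.0599 = 0.197.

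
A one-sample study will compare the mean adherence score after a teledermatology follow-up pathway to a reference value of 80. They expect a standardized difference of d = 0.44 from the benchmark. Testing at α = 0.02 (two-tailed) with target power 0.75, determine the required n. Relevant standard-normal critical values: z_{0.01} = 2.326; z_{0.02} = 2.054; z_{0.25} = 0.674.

n = 47

For a one-sample test: n = ((z_{α/2} + z_β) / d)².
z_{α/2} + z_β = 2.326 + 0.674 = 3.000.
n = (3.000 / 0.44)² = 6.818² = 46.49.
Round up.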